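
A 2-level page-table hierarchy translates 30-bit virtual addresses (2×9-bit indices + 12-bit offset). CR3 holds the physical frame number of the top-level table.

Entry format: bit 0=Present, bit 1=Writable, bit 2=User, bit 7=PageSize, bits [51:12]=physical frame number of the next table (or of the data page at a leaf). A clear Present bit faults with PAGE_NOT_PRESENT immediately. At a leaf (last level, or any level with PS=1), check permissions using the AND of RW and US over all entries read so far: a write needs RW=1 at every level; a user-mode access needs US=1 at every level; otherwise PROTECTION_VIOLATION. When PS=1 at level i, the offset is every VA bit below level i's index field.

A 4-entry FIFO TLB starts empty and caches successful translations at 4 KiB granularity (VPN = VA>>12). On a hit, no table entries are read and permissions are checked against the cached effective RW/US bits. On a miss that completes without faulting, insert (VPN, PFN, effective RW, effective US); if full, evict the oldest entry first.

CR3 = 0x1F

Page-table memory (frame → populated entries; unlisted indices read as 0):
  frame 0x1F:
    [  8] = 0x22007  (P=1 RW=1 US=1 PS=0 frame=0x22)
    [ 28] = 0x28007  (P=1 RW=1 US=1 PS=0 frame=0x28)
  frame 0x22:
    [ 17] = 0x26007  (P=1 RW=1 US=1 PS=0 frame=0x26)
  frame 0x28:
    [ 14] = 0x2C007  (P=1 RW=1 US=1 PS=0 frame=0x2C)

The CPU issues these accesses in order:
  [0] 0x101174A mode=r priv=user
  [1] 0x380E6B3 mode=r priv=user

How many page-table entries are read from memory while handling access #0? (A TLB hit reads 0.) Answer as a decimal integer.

Per-access translation:
#0 VA=0x101174A (r,user):
  L0 @0x1F[8] → 0x22007  P=1,RW=1,US=1,PS=0
  L1 @0x22[17] → 0x26007  P=1,RW=1,US=1,PS=0
  ⇒ phys 0x2674A  [2 reads]
#1 VA=0x380E6B3 (r,user):
  L0 @0x1F[28] → 0x28007  P=1,RW=1,US=1,PS=0
  L1 @0x28[14] → 0x2C007  P=1,RW=1,US=1,PS=0
  ⇒ phys 0x2C6B3  [2 reads]

Entries read for #0: 2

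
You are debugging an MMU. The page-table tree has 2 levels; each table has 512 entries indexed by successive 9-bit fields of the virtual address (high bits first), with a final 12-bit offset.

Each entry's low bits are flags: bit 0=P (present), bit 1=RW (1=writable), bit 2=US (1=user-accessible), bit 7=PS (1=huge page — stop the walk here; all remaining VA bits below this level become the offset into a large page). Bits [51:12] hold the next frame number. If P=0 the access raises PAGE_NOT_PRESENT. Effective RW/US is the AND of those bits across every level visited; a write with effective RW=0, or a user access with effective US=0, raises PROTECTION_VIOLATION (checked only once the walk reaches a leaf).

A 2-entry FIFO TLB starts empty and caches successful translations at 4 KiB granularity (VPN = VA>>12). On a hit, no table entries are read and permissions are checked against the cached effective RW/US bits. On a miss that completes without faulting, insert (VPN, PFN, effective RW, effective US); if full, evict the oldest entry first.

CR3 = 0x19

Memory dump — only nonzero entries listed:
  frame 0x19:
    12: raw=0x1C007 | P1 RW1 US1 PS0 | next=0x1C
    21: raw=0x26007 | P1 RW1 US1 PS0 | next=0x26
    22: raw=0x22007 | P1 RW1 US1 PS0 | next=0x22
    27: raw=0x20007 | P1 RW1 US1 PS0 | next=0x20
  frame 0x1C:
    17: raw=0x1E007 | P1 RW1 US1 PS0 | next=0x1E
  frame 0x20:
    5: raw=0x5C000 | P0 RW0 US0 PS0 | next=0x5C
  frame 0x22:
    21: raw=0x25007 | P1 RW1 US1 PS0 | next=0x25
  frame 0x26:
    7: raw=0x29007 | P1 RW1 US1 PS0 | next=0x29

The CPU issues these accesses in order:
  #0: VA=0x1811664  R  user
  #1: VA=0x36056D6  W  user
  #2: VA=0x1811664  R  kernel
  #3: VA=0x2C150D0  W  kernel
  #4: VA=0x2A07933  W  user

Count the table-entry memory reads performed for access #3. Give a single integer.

Walk each access:
#0 VA=0x1811664 (r,user):
  [0] read 0x19 idx=12: raw=0x1C007 flags P=1 W=1 U=1 S=0
  [1] read 0x1C idx=17: raw=0x1E007 flags P=1 W=1 U=1 S=0
  ⇒ phys 0x1E664  [2 reads]
#1 VA=0x36056D6 (w,user):
  [0] read 0x19 idx=27: raw=0x20007 flags P=1 W=1 U=1 S=0
  [1] read 0x20 idx=5: raw=0x5C000 flags P=0 W=0 U=0 S=0
  → PAGE_NOT_PRESENT  (2 entries read)
#2 VA=0x1811664 (r,kernel):
  TLB hit vpn=0x1811 → PA=0x1E664
#3 VA=0x2C150D0 (w,kernel):
  [0] read 0x19 idx=22: raw=0x22007 flags P=1 W=1 U=1 S=0
  [1] read 0x22 idx=21: raw=0x25007 flags P=1 W=1 U=1 S=0
  ⇒ phys 0x250D0  [2 reads]
#4 VA=0x2A07933 (w,user):
  [0] read 0x19 idx=21: raw=0x26007 flags P=1 W=1 U=1 S=0
  [1] read 0x26 idx=7: raw=0x29007 flags P=1 W=1 U=1 S=0
  ⇒ phys 0x29933  [2 reads]

Entries read for #3: 2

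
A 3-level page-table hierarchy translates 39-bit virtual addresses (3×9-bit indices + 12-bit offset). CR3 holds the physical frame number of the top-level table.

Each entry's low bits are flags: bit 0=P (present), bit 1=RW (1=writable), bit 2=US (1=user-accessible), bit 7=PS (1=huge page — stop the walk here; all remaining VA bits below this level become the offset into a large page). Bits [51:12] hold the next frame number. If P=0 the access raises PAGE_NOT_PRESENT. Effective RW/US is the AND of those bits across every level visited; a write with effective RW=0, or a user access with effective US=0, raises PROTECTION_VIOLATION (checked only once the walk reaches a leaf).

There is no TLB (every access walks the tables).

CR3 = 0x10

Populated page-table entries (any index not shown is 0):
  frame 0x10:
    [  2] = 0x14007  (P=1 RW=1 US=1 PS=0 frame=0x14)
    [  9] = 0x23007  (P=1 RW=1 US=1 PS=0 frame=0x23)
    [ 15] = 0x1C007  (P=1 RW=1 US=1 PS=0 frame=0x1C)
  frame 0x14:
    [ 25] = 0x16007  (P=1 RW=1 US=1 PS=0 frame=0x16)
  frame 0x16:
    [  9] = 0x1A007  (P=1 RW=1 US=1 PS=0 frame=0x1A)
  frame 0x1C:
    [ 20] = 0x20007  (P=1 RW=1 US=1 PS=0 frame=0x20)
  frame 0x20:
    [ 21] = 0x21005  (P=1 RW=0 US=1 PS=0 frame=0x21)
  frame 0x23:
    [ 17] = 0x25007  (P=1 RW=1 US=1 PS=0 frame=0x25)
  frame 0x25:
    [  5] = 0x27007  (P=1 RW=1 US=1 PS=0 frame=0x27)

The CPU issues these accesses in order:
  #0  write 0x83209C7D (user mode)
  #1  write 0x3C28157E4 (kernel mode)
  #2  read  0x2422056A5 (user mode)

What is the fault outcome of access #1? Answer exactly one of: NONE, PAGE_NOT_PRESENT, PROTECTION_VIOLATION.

Per-access translation:
#0 VA=0x83209C7D (w,user):
  L0 @0x10[2] → 0x14007  P=1,RW=1,US=1,PS=0
  L1 @0x14[25] → 0x16007  P=1,RW=1,US=1,PS=0
  L2 @0x16[9] → 0x1A007  P=1,RW=1,US=1,PS=0
  ⇒ phys 0x1AC7D  [3 reads]
#1 VA=0x3C28157E4 (w,kernel):
  L0 @0x10[15] → 0x1C007  P=1,RW=1,US=1,PS=0
  L1 @0x1C[20] → 0x20007  P=1,RW=1,US=1,PS=0
  L2 @0x20[21] → 0x21005  P=1,RW=0,US=1,PS=0
  ⇒ fault: PROTECTION_VIOLATION  — 3 lookups
#2 VA=0x2422056A5 (r,user):
  L0 @0x10[9] → 0x23007  P=1,RW=1,US=1,PS=0
  L1 @0x23[17] → 0x25007  P=1,RW=1,US=1,PS=0
  L2 @0x25[5] → 0x27007  P=1,RW=1,US=1,PS=0
  ⇒ phys 0x276A5  [3 reads]

Access #1 fault: PROTECTION_VIOLATION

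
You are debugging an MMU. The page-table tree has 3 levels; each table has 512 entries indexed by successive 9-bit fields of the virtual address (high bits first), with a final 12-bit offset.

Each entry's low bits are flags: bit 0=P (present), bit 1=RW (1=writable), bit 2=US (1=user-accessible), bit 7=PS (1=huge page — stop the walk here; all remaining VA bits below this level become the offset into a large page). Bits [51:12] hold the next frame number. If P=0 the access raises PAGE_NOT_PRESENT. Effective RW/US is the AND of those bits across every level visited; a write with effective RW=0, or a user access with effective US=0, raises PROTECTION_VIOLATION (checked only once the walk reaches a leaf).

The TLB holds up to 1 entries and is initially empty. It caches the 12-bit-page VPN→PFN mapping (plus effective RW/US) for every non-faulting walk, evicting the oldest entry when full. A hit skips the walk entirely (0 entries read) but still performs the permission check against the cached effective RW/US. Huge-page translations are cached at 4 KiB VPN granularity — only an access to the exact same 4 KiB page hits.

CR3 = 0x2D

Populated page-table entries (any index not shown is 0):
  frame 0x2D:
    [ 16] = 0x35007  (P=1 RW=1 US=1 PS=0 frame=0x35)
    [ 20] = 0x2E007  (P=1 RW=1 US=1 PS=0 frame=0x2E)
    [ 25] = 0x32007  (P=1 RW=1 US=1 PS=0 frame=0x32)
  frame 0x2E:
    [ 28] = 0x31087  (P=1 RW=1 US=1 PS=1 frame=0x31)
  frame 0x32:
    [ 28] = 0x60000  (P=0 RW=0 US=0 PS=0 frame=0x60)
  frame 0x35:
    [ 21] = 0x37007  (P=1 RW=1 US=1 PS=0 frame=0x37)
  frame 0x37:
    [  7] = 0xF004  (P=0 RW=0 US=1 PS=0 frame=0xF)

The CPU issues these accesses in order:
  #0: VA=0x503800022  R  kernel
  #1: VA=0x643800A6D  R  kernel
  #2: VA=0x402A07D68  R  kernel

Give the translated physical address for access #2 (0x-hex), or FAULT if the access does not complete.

Per-access translation:
#0 VA=0x503800022 (r,kernel):
  L0: frame=0x2D idx=20 entry=0x2E007 [P=1 RW=1 US=1 PS=0]
  L1: frame=0x2E idx=28 entry=0x31087 [P=1 RW=1 US=1 PS=1]
  ✓ 0x31022 (huge @L1)  — 2 lookups
#1 VA=0x643800A6D (r,kernel):
  L0: frame=0x2D idx=25 entry=0x32007 [P=1 RW=1 US=1 PS=0]
  L1: frame=0x32 idx=28 entry=0x60000 [P=0 RW=0 US=0 PS=0]
  ✗ PAGE_NOT_PRESENT  [2 reads]
#2 VA=0x402A07D68 (r,kernel):
  L0: frame=0x2D idx=16 entry=0x35007 [P=1 RW=1 US=1 PS=0]
  L1: frame=0x35 idx=21 entry=0x37007 [P=1 RW=1 US=1 PS=0]
  L2: frame=0x37 idx=7 entry=0xF004 [P=0 RW=0 US=1 PS=0]
  ✗ PAGE_NOT_PRESENT  [3 reads]

Access #2 PA: FAULT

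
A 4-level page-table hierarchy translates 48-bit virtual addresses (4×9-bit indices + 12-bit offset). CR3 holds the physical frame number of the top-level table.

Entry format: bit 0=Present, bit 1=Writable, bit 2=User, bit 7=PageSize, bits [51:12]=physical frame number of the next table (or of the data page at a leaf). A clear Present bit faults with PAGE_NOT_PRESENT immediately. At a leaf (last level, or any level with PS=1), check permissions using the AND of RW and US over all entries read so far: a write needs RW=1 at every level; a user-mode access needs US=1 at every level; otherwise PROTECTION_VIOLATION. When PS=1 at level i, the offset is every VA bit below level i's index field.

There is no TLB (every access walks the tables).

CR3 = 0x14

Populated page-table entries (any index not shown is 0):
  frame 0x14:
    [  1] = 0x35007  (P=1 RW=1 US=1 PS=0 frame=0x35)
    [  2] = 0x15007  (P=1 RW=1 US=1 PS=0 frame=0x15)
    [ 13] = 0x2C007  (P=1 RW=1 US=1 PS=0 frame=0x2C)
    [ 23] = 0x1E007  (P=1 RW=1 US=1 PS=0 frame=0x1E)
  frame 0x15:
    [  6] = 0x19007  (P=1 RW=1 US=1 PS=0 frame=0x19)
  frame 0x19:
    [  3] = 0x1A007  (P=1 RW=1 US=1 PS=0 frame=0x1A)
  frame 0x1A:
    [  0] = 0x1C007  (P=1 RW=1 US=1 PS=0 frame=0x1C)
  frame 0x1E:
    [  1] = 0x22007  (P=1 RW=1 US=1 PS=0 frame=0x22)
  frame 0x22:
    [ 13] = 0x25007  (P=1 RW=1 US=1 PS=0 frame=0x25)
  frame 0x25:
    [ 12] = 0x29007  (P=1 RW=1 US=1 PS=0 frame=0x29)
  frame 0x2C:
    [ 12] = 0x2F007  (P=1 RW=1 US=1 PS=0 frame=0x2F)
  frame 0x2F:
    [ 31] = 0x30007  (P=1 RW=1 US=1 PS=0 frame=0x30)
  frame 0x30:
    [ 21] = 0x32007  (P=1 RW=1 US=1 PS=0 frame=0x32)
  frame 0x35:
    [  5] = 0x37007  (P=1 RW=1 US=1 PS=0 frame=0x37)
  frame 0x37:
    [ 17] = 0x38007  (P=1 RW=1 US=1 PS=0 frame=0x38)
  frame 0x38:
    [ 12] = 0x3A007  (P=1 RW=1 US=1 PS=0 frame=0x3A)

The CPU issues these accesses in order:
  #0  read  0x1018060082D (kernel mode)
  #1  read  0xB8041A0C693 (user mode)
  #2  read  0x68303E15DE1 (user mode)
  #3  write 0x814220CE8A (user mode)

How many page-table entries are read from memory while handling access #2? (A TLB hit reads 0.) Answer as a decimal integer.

Walk each access:
#0 VA=0x1018060082D (r,kernel):
  L0: frame=0x14 idx=2 entry=0x15007 [P=1 RW=1 US=1 PS=0]
  L1: frame=0x15 idx=6 entry=0x19007 [P=1 RW=1 US=1 PS=0]
  L2: frame=0x19 idx=3 entry=0x1A007 [P=1 RW=1 US=1 PS=0]
  L3: frame=0x1A idx=0 entry=0x1C007 [P=1 RW=1 US=1 PS=0]
  → PA=0x1C82D  (4 entries read)
#1 VA=0xB8041A0C693 (r,user):
  L0: frame=0x14 idx=23 entry=0x1E007 [P=1 RW=1 US=1 PS=0]
  L1: frame=0x1E idx=1 entry=0x22007 [P=1 RW=1 US=1 PS=0]
  L2: frame=0x22 idx=13 entry=0x25007 [P=1 RW=1 US=1 PS=0]
  L3: frame=0x25 idx=12 entry=0x29007 [P=1 RW=1 US=1 PS=0]
  → PA=0x29693  (4 entries read)
#2 VA=0x68303E15DE1 (r,user):
  L0: frame=0x14 idx=13 entry=0x2C007 [P=1 RW=1 US=1 PS=0]
  L1: frame=0x2C idx=12 entry=0x2F007 [P=1 RW=1 US=1 PS=0]
  L2: frame=0x2F idx=31 entry=0x30007 [P=1 RW=1 US=1 PS=0]
  L3: frame=0x30 idx=21 entry=0x32007 [P=1 RW=1 US=1 PS=0]
  → PA=0x32DE1  (4 entries read)
#3 VA=0x814220CE8A (w,user):
  L0: frame=0x14 idx=1 entry=0x35007 [P=1 RW=1 US=1 PS=0]
  L1: frame=0x35 idx=5 entry=0x37007 [P=1 RW=1 US=1 PS=0]
  L2: frame=0x37 idx=17 entry=0x38007 [P=1 RW=1 US=1 PS=0]
  L3: frame=0x38 idx=12 entry=0x3A007 [P=1 RW=1 US=1 PS=0]
  → PA=0x3AE8A  (4 entries read)

Entries read for #2: 4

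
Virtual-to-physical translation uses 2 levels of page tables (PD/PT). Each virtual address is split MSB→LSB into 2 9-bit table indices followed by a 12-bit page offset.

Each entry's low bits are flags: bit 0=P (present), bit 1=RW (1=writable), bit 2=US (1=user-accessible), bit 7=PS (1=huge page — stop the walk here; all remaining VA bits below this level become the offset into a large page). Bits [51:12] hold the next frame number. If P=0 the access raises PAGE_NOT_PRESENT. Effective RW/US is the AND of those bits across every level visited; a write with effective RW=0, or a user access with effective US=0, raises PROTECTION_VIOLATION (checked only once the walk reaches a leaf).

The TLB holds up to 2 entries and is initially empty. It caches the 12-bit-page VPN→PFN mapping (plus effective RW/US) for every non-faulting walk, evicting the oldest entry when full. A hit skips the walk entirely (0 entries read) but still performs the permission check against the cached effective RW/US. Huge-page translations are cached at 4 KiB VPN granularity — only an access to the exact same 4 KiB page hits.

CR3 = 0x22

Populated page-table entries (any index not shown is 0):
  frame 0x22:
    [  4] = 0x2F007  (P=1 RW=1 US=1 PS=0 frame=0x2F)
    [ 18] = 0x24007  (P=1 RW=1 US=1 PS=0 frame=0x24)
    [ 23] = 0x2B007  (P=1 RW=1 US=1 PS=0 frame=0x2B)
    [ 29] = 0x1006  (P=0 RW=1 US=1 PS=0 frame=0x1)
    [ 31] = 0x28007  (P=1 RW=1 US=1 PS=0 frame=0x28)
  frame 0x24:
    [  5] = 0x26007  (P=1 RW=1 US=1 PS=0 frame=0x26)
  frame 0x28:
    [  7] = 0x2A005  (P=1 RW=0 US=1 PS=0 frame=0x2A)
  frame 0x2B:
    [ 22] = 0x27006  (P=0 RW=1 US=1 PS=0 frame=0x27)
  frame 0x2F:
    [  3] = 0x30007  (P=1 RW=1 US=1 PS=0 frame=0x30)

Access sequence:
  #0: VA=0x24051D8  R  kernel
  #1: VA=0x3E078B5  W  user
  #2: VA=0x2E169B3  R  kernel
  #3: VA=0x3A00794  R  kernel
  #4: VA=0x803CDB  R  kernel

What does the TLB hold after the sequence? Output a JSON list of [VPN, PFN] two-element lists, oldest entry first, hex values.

Walk each access:
#0 VA=0x24051D8 (r,kernel):
  L0: frame=0x22 idx=18 entry=0x24007 [P=1 RW=1 US=1 PS=0]
  L1: frame=0x24 idx=5 entry=0x26007 [P=1 RW=1 US=1 PS=0]
  ✓ 0x261D8  — 2 lookups
#1 VA=0x3E078B5 (w,user):
  L0: frame=0x22 idx=31 entry=0x28007 [P=1 RW=1 US=1 PS=0]
  L1: frame=0x28 idx=7 entry=0x2A005 [P=1 RW=0 US=1 PS=0]
  ⇒ fault: PROTECTION_VIOLATION  — 2 lookups
#2 VA=0x2E169B3 (r,kernel):
  L0: frame=0x22 idx=23 entry=0x2B007 [P=1 RW=1 US=1 PS=0]
  L1: frame=0x2B idx=22 entry=0x27006 [P=0 RW=1 US=1 PS=0]
  ⇒ fault: PAGE_NOT_PRESENT  — 2 lookups
#3 VA=0x3A00794 (r,kernel):
  L0: frame=0x22 idx=29 entry=0x1006 [P=0 RW=1 US=1 PS=0]
  ⇒ fault: PAGE_NOT_PRESENT  — 1 lookups
#4 VA=0x803CDB (r,kernel):
  L0: frame=0x22 idx=4 entry=0x2F007 [P=1 RW=1 US=1 PS=0]
  L1: frame=0x2F idx=3 entry=0x30007 [P=1 RW=1 US=1 PS=0]
  ✓ 0x30CDB  — 2 lookups

TLB: [["0x2405", "0x26"], ["0x803", "0x30"]]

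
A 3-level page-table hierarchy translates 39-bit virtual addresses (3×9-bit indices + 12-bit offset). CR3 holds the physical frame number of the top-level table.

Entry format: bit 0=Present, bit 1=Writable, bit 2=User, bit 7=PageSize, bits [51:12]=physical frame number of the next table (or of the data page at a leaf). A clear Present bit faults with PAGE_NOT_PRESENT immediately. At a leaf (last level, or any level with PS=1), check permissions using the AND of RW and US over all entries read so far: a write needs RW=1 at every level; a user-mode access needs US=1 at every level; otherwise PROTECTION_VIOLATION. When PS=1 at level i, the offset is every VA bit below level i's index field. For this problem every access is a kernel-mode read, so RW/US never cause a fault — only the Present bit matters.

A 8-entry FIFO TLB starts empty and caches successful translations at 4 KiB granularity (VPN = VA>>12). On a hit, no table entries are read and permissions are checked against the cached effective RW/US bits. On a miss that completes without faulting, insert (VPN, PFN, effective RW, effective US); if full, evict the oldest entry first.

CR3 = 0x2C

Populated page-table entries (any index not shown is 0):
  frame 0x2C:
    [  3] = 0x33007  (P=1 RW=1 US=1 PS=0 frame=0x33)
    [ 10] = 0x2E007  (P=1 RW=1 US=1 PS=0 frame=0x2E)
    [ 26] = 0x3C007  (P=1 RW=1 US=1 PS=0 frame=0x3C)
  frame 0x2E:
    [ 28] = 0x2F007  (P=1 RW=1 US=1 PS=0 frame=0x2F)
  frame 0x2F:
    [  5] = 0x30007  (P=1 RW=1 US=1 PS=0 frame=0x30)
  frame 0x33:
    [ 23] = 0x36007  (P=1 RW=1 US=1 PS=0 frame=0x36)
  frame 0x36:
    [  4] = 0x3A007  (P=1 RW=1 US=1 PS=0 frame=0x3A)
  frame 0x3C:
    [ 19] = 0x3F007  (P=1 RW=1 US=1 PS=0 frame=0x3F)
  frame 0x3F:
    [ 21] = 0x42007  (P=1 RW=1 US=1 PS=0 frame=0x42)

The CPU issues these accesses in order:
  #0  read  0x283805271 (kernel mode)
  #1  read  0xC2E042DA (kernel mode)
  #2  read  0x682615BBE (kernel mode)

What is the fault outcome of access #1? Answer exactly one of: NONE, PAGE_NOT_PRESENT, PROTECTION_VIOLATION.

Trace:
#0 VA=0x283805271 (r,kernel):
  [0] read 0x2C idx=10: raw=0x2E007 flags P=1 W=1 U=1 S=0
  [1] read 0x2E idx=28: raw=0x2F007 flags P=1 W=1 U=1 S=0
  [2] read 0x2F idx=5: raw=0x30007 flags P=1 W=1 U=1 S=0
  ✓ 0x30271  — 3 lookups
#1 VA=0xC2E042DA (r,kernel):
  [0] read 0x2C idx=3: raw=0x33007 flags P=1 W=1 U=1 S=0
  [1] read 0x33 idx=23: raw=0x36007 flags P=1 W=1 U=1 S=0
  [2] read 0x36 idx=4: raw=0x3A007 flags P=1 W=1 U=1 S=0
  ✓ 0x3A2DA  — 3 lookups
#2 VA=0x682615BBE (r,kernel):
  [0] read 0x2C idx=26: raw=0x3C007 flags P=1 W=1 U=1 S=0
  [1] read 0x3C idx=19: raw=0x3F007 flags P=1 W=1 U=1 S=0
  [2] read 0x3F idx=21: raw=0x42007 flags P=1 W=1 U=1 S=0
  ✓ 0x42BBE  — 3 lookups

Access #1 fault: NONE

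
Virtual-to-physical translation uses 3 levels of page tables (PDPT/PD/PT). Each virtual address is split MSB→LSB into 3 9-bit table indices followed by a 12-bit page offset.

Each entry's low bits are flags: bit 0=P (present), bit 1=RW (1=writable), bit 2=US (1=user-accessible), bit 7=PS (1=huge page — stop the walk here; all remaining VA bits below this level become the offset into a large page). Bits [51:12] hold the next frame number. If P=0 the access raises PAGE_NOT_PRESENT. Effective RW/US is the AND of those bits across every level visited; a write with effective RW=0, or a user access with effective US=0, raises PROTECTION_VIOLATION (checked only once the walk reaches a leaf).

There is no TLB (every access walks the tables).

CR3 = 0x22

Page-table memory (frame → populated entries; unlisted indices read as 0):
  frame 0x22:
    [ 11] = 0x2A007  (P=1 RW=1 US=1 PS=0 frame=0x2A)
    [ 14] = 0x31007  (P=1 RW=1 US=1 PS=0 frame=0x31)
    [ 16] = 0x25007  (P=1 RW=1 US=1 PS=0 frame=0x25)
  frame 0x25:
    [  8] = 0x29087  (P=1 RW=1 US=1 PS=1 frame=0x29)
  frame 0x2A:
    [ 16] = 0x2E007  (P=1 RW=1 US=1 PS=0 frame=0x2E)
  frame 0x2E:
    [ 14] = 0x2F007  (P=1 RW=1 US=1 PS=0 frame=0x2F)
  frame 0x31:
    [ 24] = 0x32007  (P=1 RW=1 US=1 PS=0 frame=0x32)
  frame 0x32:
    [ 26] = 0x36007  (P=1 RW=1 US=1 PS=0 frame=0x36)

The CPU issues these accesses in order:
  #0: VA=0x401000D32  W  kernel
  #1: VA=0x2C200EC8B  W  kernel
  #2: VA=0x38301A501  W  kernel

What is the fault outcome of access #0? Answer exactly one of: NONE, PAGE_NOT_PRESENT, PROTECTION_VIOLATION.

Per-access translation:
#0 VA=0x401000D32 (w,kernel):
  lvl0: tbl 0x22, slot 16 ⇒ 0x25007 (P1/RW1/US1/PS0)
  lvl1: tbl 0x25, slot 8 ⇒ 0x29087 (P1/RW1/US1/PS1)
  ⇒ phys 0x29D32 (huge @L1)  [2 reads]
#1 VA=0x2C200EC8B (w,kernel):
  lvl0: tbl 0x22, slot 11 ⇒ 0x2A007 (P1/RW1/US1/PS0)
  lvl1: tbl 0x2A, slot 16 ⇒ 0x2E007 (P1/RW1/US1/PS0)
  lvl2: tbl 0x2E, slot 14 ⇒ 0x2F007 (P1/RW1/US1/PS0)
  ⇒ phys 0x2FC8B  [3 reads]
#2 VA=0x38301A501 (w,kernel):
  lvl0: tbl 0x22, slot 14 ⇒ 0x31007 (P1/RW1/US1/PS0)
  lvl1: tbl 0x31, slot 24 ⇒ 0x32007 (P1/RW1/US1/PS0)
  lvl2: tbl 0x32, slot 26 ⇒ 0x36007 (P1/RW1/US1/PS0)
  ⇒ phys 0x36501  [3 reads]

Access #0 fault: NONE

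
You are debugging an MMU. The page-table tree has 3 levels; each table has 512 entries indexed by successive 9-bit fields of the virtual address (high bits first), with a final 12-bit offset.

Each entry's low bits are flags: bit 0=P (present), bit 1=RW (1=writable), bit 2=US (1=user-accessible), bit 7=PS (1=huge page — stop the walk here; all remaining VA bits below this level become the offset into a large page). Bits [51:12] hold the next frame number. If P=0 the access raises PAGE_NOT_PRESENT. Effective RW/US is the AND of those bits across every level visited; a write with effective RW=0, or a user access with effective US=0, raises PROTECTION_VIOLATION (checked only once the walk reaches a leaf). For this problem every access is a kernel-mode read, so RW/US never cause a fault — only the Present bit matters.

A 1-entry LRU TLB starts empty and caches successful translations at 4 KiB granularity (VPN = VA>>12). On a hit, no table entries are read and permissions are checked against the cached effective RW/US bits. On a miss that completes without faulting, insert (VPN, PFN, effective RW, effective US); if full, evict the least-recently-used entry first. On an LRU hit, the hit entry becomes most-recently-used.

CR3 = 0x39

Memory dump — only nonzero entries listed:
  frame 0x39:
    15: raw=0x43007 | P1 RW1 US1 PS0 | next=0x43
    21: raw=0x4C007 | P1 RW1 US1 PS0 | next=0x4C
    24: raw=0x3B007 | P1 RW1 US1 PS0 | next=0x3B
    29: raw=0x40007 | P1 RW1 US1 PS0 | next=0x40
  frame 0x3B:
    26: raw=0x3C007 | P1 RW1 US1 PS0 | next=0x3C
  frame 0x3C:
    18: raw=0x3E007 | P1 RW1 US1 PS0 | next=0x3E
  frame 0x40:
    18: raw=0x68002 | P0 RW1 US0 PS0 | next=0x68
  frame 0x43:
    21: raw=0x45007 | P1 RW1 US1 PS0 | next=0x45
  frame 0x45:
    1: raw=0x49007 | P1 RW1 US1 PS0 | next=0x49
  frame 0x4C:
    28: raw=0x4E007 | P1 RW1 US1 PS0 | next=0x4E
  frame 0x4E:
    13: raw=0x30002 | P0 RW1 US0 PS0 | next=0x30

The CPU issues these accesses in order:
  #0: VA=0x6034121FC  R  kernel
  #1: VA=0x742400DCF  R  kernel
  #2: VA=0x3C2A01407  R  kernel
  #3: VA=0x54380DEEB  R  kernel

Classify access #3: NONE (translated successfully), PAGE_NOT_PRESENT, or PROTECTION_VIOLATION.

Per-access translation:
#0 VA=0x6034121FC (r,kernel):
  [0] read 0x39 idx=24: raw=0x3B007 flags P=1 W=1 U=1 S=0
  [1] read 0x3B idx=26: raw=0x3C007 flags P=1 W=1 U=1 S=0
  [2] read 0x3C idx=18: raw=0x3E007 flags P=1 W=1 U=1 S=0
  → PA=0x3E1FC  (3 entries read)
#1 VA=0x742400DCF (r,kernel):
  [0] read 0x39 idx=29: raw=0x40007 flags P=1 W=1 U=1 S=0
  [1] read 0x40 idx=18: raw=0x68002 flags P=0 W=1 U=0 S=0
  → PAGE_NOT_PRESENT  (2 entries read)
#2 VA=0x3C2A01407 (r,kernel):
  [0] read 0x39 idx=15: raw=0x43007 flags P=1 W=1 U=1 S=0
  [1] read 0x43 idx=21: raw=0x45007 flags P=1 W=1 U=1 S=0
  [2] read 0x45 idx=1: raw=0x49007 flags P=1 W=1 U=1 S=0
  → PA=0x49407  (3 entries read)
#3 VA=0x54380DEEB (r,kernel):
  [0] read 0x39 idx=21: raw=0x4C007 flags P=1 W=1 U=1 S=0
  [1] read 0x4C idx=28: raw=0x4E007 flags P=1 W=1 U=1 S=0
  [2] read 0x4E idx=13: raw=0x30002 flags P=0 W=1 U=0 S=0
  → PAGE_NOT_PRESENT  (3 entries read)

Access #3 fault: PAGE_NOT_PRESENT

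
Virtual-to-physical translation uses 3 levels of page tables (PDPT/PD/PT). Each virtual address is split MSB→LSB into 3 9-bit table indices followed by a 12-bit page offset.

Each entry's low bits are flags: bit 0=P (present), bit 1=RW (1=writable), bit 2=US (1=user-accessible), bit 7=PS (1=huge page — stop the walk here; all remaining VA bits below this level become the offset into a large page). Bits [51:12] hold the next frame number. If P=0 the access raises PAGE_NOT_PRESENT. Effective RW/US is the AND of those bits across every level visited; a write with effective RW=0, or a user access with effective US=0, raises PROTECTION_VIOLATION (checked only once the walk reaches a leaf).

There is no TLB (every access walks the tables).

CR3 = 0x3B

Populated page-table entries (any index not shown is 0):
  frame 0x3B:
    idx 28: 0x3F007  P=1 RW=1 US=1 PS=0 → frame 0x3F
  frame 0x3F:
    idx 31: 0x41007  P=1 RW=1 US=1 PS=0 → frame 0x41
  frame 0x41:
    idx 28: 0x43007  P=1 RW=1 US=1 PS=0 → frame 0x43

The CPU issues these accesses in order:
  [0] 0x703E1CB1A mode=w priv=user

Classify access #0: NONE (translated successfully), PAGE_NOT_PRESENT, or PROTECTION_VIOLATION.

Per-access translation:
#0 VA=0x703E1CB1A (w,user):
  L0 @0x3B[28] → 0x3F007  P=1,RW=1,US=1,PS=0
  L1 @0x3F[31] → 0x41007  P=1,RW=1,US=1,PS=0
  L2 @0x41[28] → 0x43007  P=1,RW=1,US=1,PS=0
  ⇒ phys 0x43B1A  [3 reads]

Access #0 fault: NONE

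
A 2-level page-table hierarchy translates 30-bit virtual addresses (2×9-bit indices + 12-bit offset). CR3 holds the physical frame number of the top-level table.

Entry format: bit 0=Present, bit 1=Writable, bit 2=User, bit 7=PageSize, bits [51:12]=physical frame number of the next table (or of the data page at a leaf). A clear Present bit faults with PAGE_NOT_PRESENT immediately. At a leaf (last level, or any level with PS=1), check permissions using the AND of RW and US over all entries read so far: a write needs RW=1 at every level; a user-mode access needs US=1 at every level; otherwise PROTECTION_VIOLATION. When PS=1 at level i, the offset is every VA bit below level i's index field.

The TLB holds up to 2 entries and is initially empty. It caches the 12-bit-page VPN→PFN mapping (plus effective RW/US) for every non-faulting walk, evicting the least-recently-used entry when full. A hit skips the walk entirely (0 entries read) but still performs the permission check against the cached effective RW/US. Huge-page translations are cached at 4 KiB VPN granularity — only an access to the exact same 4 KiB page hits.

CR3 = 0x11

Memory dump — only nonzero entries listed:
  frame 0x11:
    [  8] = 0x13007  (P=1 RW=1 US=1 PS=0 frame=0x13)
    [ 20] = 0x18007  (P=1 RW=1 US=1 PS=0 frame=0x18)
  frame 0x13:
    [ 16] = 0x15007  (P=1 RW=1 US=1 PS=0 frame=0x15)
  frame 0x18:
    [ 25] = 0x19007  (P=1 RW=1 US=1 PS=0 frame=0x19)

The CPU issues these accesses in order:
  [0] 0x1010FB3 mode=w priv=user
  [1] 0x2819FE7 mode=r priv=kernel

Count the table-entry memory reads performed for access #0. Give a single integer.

Per-access translation:
#0 VA=0x1010FB3 (w,user):
  lvl0: tbl 0x11, slot 8 ⇒ 0x13007 (P1/RW1/US1/PS0)
  lvl1: tbl 0x13, slot 16 ⇒ 0x15007 (P1/RW1/US1/PS0)
  → PA=0x15FB3  (2 entries read)
#1 VA=0x2819FE7 (r,kernel):
  lvl0: tbl 0x11, slot 20 ⇒ 0x18007 (P1/RW1/US1/PS0)
  lvl1: tbl 0x18, slot 25 ⇒ 0x19007 (P1/RW1/US1/PS0)
  → PA=0x19FE7  (2 entries read)

Entries read for #0: 2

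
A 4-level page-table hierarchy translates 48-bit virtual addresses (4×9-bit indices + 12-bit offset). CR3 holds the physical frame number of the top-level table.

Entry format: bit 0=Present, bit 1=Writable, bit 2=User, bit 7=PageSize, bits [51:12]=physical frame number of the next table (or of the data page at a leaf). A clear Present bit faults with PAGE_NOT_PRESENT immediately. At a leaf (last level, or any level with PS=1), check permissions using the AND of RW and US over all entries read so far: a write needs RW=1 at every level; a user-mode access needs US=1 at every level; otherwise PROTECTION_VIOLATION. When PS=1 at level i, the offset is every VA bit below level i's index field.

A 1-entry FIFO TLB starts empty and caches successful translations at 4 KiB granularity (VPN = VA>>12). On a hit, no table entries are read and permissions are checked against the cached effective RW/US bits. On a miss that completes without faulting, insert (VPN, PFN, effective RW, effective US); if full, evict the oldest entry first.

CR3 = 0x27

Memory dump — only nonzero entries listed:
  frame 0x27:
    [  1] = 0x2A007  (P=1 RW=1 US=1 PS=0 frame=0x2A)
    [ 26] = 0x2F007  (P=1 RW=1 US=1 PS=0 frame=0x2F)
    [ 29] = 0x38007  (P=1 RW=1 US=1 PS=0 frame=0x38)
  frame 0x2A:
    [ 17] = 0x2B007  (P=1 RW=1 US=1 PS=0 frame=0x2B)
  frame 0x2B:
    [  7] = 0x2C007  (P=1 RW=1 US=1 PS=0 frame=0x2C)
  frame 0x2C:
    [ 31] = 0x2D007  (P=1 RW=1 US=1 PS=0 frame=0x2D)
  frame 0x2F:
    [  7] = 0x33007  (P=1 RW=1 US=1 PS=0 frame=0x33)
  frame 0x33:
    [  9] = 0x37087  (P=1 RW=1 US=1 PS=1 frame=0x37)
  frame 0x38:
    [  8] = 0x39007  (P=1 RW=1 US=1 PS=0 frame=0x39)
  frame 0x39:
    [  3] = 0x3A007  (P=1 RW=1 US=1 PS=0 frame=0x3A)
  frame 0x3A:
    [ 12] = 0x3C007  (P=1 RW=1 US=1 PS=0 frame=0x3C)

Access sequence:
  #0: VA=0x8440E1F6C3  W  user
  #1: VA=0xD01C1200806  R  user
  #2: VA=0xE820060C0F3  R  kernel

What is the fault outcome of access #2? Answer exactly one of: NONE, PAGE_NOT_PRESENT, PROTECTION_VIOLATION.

Trace:
#0 VA=0x8440E1F6C3 (w,user):
  lvl0: tbl 0x27, slot 1 ⇒ 0x2A007 (P1/RW1/US1/PS0)
  lvl1: tbl 0x2A, slot 17 ⇒ 0x2B007 (P1/RW1/US1/PS0)
  lvl2: tbl 0x2B, slot 7 ⇒ 0x2C007 (P1/RW1/US1/PS0)
  lvl3: tbl 0x2C, slot 31 ⇒ 0x2D007 (P1/RW1/US1/PS0)
  ✓ 0x2D6C3  — 4 lookups
#1 VA=0xD01C1200806 (r,user):
  lvl0: tbl 0x27, slot 26 ⇒ 0x2F007 (P1/RW1/US1/PS0)
  lvl1: tbl 0x2F, slot 7 ⇒ 0x33007 (P1/RW1/US1/PS0)
  lvl2: tbl 0x33, slot 9 ⇒ 0x37087 (P1/RW1/US1/PS1)
  ✓ 0x37806 (huge @L2)  — 3 lookups
#2 VA=0xE820060C0F3 (r,kernel):
  lvl0: tbl 0x27, slot 29 ⇒ 0x38007 (P1/RW1/US1/PS0)
  lvl1: tbl 0x38, slot 8 ⇒ 0x39007 (P1/RW1/US1/PS0)
  lvl2: tbl 0x39, slot 3 ⇒ 0x3A007 (P1/RW1/US1/PS0)
  lvl3: tbl 0x3A, slot 12 ⇒ 0x3C007 (P1/RW1/US1/PS0)
  ✓ 0x3C0F3  — 4 lookups

Access #2 fault: NONE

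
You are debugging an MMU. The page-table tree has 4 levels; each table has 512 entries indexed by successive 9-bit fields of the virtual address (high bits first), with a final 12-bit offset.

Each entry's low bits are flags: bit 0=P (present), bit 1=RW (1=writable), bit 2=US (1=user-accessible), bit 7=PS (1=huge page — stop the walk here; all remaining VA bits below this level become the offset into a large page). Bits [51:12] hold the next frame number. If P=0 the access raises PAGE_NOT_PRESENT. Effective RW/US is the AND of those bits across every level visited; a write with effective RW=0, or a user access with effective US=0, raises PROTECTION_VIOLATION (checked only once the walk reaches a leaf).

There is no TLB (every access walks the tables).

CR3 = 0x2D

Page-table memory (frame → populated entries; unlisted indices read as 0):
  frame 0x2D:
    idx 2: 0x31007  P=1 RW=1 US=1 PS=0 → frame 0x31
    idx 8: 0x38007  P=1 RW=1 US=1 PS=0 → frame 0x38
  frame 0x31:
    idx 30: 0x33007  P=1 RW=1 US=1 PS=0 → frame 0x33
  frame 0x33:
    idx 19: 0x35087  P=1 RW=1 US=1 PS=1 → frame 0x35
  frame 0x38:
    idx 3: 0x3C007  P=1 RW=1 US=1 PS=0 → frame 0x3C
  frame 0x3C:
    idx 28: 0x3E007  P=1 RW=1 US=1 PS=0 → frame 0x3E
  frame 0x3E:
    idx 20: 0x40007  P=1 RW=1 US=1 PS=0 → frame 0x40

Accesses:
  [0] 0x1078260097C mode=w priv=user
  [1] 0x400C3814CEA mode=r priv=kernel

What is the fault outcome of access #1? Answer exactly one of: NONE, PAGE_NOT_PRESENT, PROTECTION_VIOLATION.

Per-access translation:
#0 VA=0x1078260097C (w,user):
  L0: frame=0x2D idx=2 entry=0x31007 [P=1 RW=1 US=1 PS=0]
  L1: frame=0x31 idx=30 entry=0x33007 [P=1 RW=1 US=1 PS=0]
  L2: frame=0x33 idx=19 entry=0x35087 [P=1 RW=1 US=1 PS=1]
  → PA=0x3597C (huge @L2)  (3 entries read)
#1 VA=0x400C3814CEA (r,kernel):
  L0: frame=0x2D idx=8 entry=0x38007 [P=1 RW=1 US=1 PS=0]
  L1: frame=0x38 idx=3 entry=0x3C007 [P=1 RW=1 US=1 PS=0]
  L2: frame=0x3C idx=28 entry=0x3E007 [P=1 RW=1 US=1 PS=0]
  L3: frame=0x3E idx=20 entry=0x40007 [P=1 RW=1 US=1 PS=0]
  → PA=0x40CEA  (4 entries read)

Access #1 fault: NONE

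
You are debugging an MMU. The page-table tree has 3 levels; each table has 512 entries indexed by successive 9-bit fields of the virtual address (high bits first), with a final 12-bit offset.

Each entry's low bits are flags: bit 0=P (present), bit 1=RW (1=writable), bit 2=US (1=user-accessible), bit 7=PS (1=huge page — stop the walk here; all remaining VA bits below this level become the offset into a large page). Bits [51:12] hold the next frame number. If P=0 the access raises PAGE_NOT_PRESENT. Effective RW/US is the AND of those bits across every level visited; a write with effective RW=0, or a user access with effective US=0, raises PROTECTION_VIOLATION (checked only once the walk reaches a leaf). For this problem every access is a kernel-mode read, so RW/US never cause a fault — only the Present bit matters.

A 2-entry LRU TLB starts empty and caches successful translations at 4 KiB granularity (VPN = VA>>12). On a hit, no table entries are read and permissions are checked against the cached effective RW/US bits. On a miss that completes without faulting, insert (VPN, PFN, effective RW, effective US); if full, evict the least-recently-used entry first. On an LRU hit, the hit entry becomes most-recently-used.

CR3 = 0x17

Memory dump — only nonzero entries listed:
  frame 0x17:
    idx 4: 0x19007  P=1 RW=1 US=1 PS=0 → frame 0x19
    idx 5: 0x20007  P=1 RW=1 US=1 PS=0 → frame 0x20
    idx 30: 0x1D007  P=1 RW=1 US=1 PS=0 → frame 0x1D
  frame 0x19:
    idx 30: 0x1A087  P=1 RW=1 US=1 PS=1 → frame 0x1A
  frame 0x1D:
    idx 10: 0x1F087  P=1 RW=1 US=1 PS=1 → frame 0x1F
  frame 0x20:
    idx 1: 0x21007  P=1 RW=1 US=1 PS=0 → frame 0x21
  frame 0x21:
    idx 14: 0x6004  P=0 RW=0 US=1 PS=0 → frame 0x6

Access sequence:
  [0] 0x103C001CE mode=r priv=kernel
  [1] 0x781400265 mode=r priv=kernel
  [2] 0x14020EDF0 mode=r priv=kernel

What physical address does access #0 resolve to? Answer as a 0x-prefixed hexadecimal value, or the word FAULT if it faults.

Walk each access:
#0 VA=0x103C001CE (r,kernel):
  lvl0: tbl 0x17, slot 4 ⇒ 0x19007 (P1/RW1/US1/PS0)
  lvl1: tbl 0x19, slot 30 ⇒ 0x1A087 (P1/RW1/US1/PS1)
  ⇒ phys 0x1A1CE (huge @L1)  [2 reads]
#1 VA=0x781400265 (r,kernel):
  lvl0: tbl 0x17, slot 30 ⇒ 0x1D007 (P1/RW1/US1/PS0)
  lvl1: tbl 0x1D, slot 10 ⇒ 0x1F087 (P1/RW1/US1/PS1)
  ⇒ phys 0x1F265 (huge @L1)  [2 reads]
#2 VA=0x14020EDF0 (r,kernel):
  lvl0: tbl 0x17, slot 5 ⇒ 0x20007 (P1/RW1/US1/PS0)
  lvl1: tbl 0x20, slot 1 ⇒ 0x21007 (P1/RW1/US1/PS0)
  lvl2: tbl 0x21, slot 14 ⇒ 0x6004 (P0/RW0/US1/PS0)
  → PAGE_NOT_PRESENT  (3 entries read)

Access #0 PA: 0x1A1CE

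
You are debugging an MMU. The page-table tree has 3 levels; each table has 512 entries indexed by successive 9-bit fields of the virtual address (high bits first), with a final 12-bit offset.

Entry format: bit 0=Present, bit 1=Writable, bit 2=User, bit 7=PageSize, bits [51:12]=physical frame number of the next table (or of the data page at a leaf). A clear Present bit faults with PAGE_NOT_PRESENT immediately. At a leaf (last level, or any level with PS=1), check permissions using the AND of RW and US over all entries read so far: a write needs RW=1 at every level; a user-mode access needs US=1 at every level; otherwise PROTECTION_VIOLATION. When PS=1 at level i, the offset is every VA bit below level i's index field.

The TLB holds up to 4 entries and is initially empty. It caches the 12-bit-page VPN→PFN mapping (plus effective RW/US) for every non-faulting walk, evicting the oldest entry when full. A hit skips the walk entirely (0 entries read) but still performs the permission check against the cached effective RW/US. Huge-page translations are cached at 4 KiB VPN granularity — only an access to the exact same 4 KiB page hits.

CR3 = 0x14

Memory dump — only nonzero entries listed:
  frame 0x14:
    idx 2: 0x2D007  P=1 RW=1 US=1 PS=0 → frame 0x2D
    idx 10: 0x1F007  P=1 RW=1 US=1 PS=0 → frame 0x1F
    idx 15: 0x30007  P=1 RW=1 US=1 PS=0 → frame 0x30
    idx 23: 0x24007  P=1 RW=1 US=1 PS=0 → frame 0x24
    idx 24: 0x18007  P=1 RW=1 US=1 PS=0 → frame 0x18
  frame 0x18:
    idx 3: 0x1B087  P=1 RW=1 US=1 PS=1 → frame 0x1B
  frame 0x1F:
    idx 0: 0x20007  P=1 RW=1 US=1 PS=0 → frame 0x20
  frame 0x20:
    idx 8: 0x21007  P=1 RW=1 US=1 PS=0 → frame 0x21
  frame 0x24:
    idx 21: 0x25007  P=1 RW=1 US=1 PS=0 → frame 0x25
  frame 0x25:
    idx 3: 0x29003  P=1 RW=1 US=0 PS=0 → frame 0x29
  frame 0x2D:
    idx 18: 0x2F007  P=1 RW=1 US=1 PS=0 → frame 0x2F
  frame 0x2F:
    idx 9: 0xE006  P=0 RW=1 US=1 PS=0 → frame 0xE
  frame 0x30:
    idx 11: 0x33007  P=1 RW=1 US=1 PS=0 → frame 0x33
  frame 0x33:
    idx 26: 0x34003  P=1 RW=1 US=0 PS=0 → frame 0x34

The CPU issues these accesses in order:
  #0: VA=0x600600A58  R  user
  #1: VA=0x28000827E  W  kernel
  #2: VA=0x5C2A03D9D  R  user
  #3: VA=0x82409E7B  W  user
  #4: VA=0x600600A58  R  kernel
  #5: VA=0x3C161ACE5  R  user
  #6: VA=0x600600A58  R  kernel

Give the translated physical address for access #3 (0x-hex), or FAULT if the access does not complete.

Trace:
#0 VA=0x600600A58 (r,user):
  L0 @0x14[24] → 0x18007  P=1,RW=1,US=1,PS=0
  L1 @0x18[3] → 0x1B087  P=1,RW=1,US=1,PS=1
  ⇒ phys 0x1BA58 (huge @L1)  [2 reads]
#1 VA=0x28000827E (w,kernel):
  L0 @0x14[10] → 0x1F007  P=1,RW=1,US=1,PS=0
  L1 @0x1F[0] → 0x20007  P=1,RW=1,US=1,PS=0
  L2 @0x20[8] → 0x21007  P=1,RW=1,US=1,PS=0
  ⇒ phys 0x2127E  [3 reads]
#2 VA=0x5C2A03D9D (r,user):
  L0 @0x14[23] → 0x24007  P=1,RW=1,US=1,PS=0
  L1 @0x24[21] → 0x25007  P=1,RW=1,US=1,PS=0
  L2 @0x25[3] → 0x29003  P=1,RW=1,US=0,PS=0
  → PROTECTION_VIOLATION  (3 entries read)
#3 VA=0x82409E7B (w,user):
  L0 @0x14[2] → 0x2D007  P=1,RW=1,US=1,PS=0
  L1 @0x2D[18] → 0x2F007  P=1,RW=1,US=1,PS=0
  L2 @0x2F[9] → 0xE006  P=0,RW=1,US=1,PS=0
  → PAGE_NOT_PRESENT  (3 entries read)
#4 VA=0x600600A58 (r,kernel):
  TLB hit vpn=0x600600 → PA=0x1BA58
#5 VA=0x3C161ACE5 (r,user):
  L0 @0x14[15] → 0x30007  P=1,RW=1,US=1,PS=0
  L1 @0x30[11] → 0x33007  P=1,RW=1,US=1,PS=0
  L2 @0x33[26] → 0x34003  P=1,RW=1,US=0,PS=0
  → PROTECTION_VIOLATION  (3 entries read)
#6 VA=0x600600A58 (r,kernel):
  TLB hit vpn=0x600600 → PA=0x1BA58

Access #3 PA: FAULT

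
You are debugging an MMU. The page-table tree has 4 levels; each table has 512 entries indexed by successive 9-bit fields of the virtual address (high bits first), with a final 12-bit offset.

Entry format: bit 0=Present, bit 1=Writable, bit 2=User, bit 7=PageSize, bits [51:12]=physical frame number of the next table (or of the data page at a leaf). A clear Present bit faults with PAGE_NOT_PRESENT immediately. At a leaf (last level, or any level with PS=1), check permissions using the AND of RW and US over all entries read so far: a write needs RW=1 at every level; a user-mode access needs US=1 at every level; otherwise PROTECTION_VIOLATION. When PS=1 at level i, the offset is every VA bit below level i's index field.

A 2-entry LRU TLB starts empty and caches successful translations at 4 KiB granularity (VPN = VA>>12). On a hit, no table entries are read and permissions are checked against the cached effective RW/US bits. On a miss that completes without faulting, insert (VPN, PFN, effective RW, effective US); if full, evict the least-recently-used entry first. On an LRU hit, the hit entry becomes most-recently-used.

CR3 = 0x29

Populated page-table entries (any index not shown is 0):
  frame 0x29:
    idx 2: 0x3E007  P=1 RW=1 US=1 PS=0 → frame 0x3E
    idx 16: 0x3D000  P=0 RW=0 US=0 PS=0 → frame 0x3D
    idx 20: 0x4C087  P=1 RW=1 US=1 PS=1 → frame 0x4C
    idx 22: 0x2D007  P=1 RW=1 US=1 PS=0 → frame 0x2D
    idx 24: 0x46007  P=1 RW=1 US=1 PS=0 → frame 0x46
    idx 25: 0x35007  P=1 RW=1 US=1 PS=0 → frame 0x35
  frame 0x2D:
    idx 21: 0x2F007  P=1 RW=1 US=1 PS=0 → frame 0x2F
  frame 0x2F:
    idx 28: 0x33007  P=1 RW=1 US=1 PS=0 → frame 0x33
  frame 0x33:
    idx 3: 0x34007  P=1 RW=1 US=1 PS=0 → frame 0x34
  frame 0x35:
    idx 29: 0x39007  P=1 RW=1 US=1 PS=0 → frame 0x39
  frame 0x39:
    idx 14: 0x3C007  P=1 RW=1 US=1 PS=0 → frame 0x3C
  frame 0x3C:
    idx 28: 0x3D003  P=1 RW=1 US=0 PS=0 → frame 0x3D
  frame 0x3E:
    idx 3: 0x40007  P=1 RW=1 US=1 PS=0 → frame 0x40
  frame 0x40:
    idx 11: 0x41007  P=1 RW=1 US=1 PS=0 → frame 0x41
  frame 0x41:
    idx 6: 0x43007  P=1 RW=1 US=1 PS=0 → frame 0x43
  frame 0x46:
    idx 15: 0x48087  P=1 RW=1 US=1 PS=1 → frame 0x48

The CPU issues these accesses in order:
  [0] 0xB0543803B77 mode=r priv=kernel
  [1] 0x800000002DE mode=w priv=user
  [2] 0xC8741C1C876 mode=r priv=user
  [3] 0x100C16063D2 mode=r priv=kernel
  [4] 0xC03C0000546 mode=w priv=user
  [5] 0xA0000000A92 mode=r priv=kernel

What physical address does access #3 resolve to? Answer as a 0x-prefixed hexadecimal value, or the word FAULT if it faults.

Trace:
#0 VA=0xB0543803B77 (r,kernel):
  lvl0: tbl 0x29, slot 22 ⇒ 0x2D007 (P1/RW1/US1/PS0)
  lvl1: tbl 0x2D, slot 21 ⇒ 0x2F007 (P1/RW1/US1/PS0)
  lvl2: tbl 0x2F, slot 28 ⇒ 0x33007 (P1/RW1/US1/PS0)
  lvl3: tbl 0x33, slot 3 ⇒ 0x34007 (P1/RW1/US1/PS0)
  ⇒ phys 0x34B77  [4 reads]
#1 VA=0x800000002DE (w,user):
  lvl0: tbl 0x29, slot 16 ⇒ 0x3D000 (P0/RW0/US0/PS0)
  ✗ PAGE_NOT_PRESENT  [1 reads]
#2 VA=0xC8741C1C876 (r,user):
  lvl0: tbl 0x29, slot 25 ⇒ 0x35007 (P1/RW1/US1/PS0)
  lvl1: tbl 0x35, slot 29 ⇒ 0x39007 (P1/RW1/US1/PS0)
  lvl2: tbl 0x39, slot 14 ⇒ 0x3C007 (P1/RW1/US1/PS0)
  lvl3: tbl 0x3C, slot 28 ⇒ 0x3D003 (P1/RW1/US0/PS0)
  ✗ PROTECTION_VIOLATION  [4 reads]
#3 VA=0x100C16063D2 (r,kernel):
  lvl0: tbl 0x29, slot 2 ⇒ 0x3E007 (P1/RW1/US1/PS0)
  lvl1: tbl 0x3E, slot 3 ⇒ 0x40007 (P1/RW1/US1/PS0)
  lvl2: tbl 0x40, slot 11 ⇒ 0x41007 (P1/RW1/US1/PS0)
  lvl3: tbl 0x41, slot 6 ⇒ 0x43007 (P1/RW1/US1/PS0)
  ⇒ phys 0x433D2  [4 reads]
#4 VA=0xC03C0000546 (w,user):
  lvl0: tbl 0x29, slot 24 ⇒ 0x46007 (P1/RW1/US1/PS0)
  lvl1: tbl 0x46, slot 15 ⇒ 0x48087 (P1/RW1/US1/PS1)
  ⇒ phys 0x48546 (huge @L1)  [2 reads]
#5 VA=0xA0000000A92 (r,kernel):
  lvl0: tbl 0x29, slot 20 ⇒ 0x4C087 (P1/RW1/US1/PS1)
  ⇒ phys 0x4CA92 (huge @L0)  [1 reads]

Access #3 PA: 0x433D2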